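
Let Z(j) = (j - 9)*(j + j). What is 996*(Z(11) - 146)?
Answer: -101592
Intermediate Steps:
Z(j) = 2*j*(-9 + j) (Z(j) = (-9 + j)*(2*j) = 2*j*(-9 + j))
996*(Z(11) - 146) = 996*(2*11*(-9 + 11) - 146) = 996*(2*11*2 - 146) = 996*(44 - 146) = 996*(-102) = -101592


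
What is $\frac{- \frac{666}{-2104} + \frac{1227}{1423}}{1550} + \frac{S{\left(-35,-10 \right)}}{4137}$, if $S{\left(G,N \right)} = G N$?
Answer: $\frac{117060105833}{1371323185800} \approx 0.085363$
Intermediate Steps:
$\frac{- \frac{666}{-2104} + \frac{1227}{1423}}{1550} + \frac{S{\left(-35,-10 \right)}}{4137} = \frac{- \frac{666}{-2104} + \frac{1227}{1423}}{1550} + \frac{\left(-35\right) \left(-10\right)}{4137} = \left(\left(-666\right) \left(- \frac{1}{2104}\right) + 1227 \cdot \frac{1}{1423}\right) \frac{1}{1550} + 350 \cdot \frac{1}{4137} = \left(\frac{333}{1052} + \frac{1227}{1423}\right) \frac{1}{1550} + \frac{50}{591} = \frac{1764663}{1496996} \cdot \frac{1}{1550} + \frac{50}{591} = \frac{1764663}{2320343800} + \frac{50}{591} = \frac{117060105833}{1371323185800}$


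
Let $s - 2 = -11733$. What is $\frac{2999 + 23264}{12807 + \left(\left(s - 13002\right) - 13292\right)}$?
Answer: $- \frac{26263}{25218} \approx -1.0414$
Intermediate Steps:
$s = -11731$ ($s = 2 - 11733 = -11731$)
$\frac{2999 + 23264}{12807 + \left(\left(s - 13002\right) - 13292\right)} = \frac{2999 + 23264}{12807 - 38025} = \frac{26263}{12807 - 38025} = \frac{26263}{-25218} = 26263 \left(- \frac{1}{25218}\right) = - \frac{26263}{25218}$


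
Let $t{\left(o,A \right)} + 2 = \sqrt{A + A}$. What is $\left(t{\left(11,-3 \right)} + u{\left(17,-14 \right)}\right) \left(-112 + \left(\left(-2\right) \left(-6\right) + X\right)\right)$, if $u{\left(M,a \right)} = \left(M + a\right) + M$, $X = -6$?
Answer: $-1908 - 106 i \sqrt{6} \approx -1908.0 - 259.65 i$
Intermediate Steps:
$t{\left(o,A \right)} = -2 + \sqrt{2} \sqrt{A}$ ($t{\left(o,A \right)} = -2 + \sqrt{A + A} = -2 + \sqrt{2 A} = -2 + \sqrt{2} \sqrt{A}$)
$u{\left(M,a \right)} = a + 2 M$
$\left(t{\left(11,-3 \right)} + u{\left(17,-14 \right)}\right) \left(-112 + \left(\left(-2\right) \left(-6\right) + X\right)\right) = \left(\left(-2 + \sqrt{2} \sqrt{-3}\right) + \left(-14 + 2 \cdot 17\right)\right) \left(-112 - -6\right) = \left(\left(-2 + \sqrt{2} i \sqrt{3}\right) + \left(-14 + 34\right)\right) \left(-112 + \left(12 - 6\right)\right) = \left(\left(-2 + i \sqrt{6}\right) + 20\right) \left(-112 + 6\right) = \left(18 + i \sqrt{6}\right) \left(-106\right) = -1908 - 106 i \sqrt{6}$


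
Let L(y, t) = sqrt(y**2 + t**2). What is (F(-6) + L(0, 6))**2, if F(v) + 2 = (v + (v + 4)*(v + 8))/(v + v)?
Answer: 841/36 ≈ 23.361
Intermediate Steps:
L(y, t) = sqrt(t**2 + y**2)
F(v) = -2 + (v + (4 + v)*(8 + v))/(2*v) (F(v) = -2 + (v + (v + 4)*(v + 8))/(v + v) = -2 + (v + (4 + v)*(8 + v))/((2*v)) = -2 + (v + (4 + v)*(8 + v))*(1/(2*v)) = -2 + (v + (4 + v)*(8 + v))/(2*v))
(F(-6) + L(0, 6))**2 = ((1/2)*(32 - 6*(9 - 6))/(-6) + sqrt(6**2 + 0**2))**2 = ((1/2)*(-1/6)*(32 - 6*3) + sqrt(36 + 0))**2 = ((1/2)*(-1/6)*(32 - 18) + sqrt(36))**2 = ((1/2)*(-1/6)*14 + 6)**2 = (-7/6 + 6)**2 = (29/6)**2 = 841/36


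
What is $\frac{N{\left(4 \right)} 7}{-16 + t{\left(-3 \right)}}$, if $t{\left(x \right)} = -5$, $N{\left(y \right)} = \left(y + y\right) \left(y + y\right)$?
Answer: $- \frac{64}{3} \approx -21.333$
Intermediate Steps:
$N{\left(y \right)} = 4 y^{2}$ ($N{\left(y \right)} = 2 y 2 y = 4 y^{2}$)
$\frac{N{\left(4 \right)} 7}{-16 + t{\left(-3 \right)}} = \frac{4 \cdot 4^{2} \cdot 7}{-16 - 5} = \frac{4 \cdot 16 \cdot 7}{-21} = 64 \cdot 7 \left(- \frac{1}{21}\right) = 448 \left(- \frac{1}{21}\right) = - \frac{64}{3}$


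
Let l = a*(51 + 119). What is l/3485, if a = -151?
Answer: -302/41 ≈ -7.3659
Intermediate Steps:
l = -25670 (l = -151*(51 + 119) = -151*170 = -25670)
l/3485 = -25670/3485 = -25670*1/3485 = -302/41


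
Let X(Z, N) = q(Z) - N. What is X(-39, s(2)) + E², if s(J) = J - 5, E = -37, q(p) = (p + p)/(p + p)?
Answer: 1373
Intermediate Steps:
q(p) = 1 (q(p) = (2*p)/((2*p)) = (2*p)*(1/(2*p)) = 1)
s(J) = -5 + J
X(Z, N) = 1 - N
X(-39, s(2)) + E² = (1 - (-5 + 2)) + (-37)² = (1 - 1*(-3)) + 1369 = (1 + 3) + 1369 = 4 + 1369 = 1373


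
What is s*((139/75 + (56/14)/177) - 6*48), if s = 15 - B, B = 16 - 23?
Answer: -9284726/1475 ≈ -6294.7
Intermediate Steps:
B = -7
s = 22 (s = 15 - 1*(-7) = 15 + 7 = 22)
s*((139/75 + (56/14)/177) - 6*48) = 22*((139/75 + (56/14)/177) - 6*48) = 22*((139*(1/75) + (56*(1/14))*(1/177)) - 1*288) = 22*((139/75 + 4*(1/177)) - 288) = 22*((139/75 + 4/177) - 288) = 22*(2767/1475 - 288) = 22*(-422033/1475) = -9284726/1475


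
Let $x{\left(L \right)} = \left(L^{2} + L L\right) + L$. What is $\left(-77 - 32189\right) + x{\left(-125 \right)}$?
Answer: $-1141$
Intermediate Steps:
$x{\left(L \right)} = L + 2 L^{2}$ ($x{\left(L \right)} = \left(L^{2} + L^{2}\right) + L = 2 L^{2} + L = L + 2 L^{2}$)
$\left(-77 - 32189\right) + x{\left(-125 \right)} = \left(-77 - 32189\right) - 125 \left(1 + 2 \left(-125\right)\right) = \left(-77 - 32189\right) - 125 \left(1 - 250\right) = -32266 - -31125 = -32266 + 31125 = -1141$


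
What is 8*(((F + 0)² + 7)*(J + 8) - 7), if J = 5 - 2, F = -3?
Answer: 1352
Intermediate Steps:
J = 3
8*(((F + 0)² + 7)*(J + 8) - 7) = 8*(((-3 + 0)² + 7)*(3 + 8) - 7) = 8*(((-3)² + 7)*11 - 7) = 8*((9 + 7)*11 - 7) = 8*(16*11 - 7) = 8*(176 - 7) = 8*169 = 1352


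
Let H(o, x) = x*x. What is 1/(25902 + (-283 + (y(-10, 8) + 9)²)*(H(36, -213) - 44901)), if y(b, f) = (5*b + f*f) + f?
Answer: 1/343206 ≈ 2.9137e-6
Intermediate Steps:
y(b, f) = f + f² + 5*b (y(b, f) = (5*b + f²) + f = (f² + 5*b) + f = f + f² + 5*b)
H(o, x) = x²
1/(25902 + (-283 + (y(-10, 8) + 9)²)*(H(36, -213) - 44901)) = 1/(25902 + (-283 + ((8 + 8² + 5*(-10)) + 9)²)*((-213)² - 44901)) = 1/(25902 + (-283 + ((8 + 64 - 50) + 9)²)*(45369 - 44901)) = 1/(25902 + (-283 + (22 + 9)²)*468) = 1/(25902 + (-283 + 31²)*468) = 1/(25902 + (-283 + 961)*468) = 1/(25902 + 678*468) = 1/(25902 + 317304) = 1/343206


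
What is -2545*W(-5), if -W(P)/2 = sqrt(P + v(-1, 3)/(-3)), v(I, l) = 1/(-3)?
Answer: 10180*I*sqrt(11)/3 ≈ 11254.0*I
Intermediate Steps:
v(I, l) = -1/3
W(P) = -2*sqrt(1/9 + P) (W(P) = -2*sqrt(P - 1/3/(-3)) = -2*sqrt(P - 1/3*(-1/3)) = -2*sqrt(P + 1/9) = -2*sqrt(1/9 + P))
-2545*W(-5) = -(-5090)*sqrt(1 + 9*(-5))/3 = -(-5090)*sqrt(1 - 45)/3 = -(-5090)*sqrt(-44)/3 = -(-5090)*2*I*sqrt(11)/3 = -(-10180)*I*sqrt(11)/3 = 10180*I*sqrt(11)/3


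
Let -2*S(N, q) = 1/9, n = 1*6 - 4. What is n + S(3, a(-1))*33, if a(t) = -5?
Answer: ⅙ ≈ 0.16667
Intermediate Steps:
n = 2 (n = 6 - 4 = 2)
S(N, q) = -1/18 (S(N, q) = -½/9 = -½*⅑ = -1/18)
n + S(3, a(-1))*33 = 2 - 1/18*33 = 2 - 11/6 = ⅙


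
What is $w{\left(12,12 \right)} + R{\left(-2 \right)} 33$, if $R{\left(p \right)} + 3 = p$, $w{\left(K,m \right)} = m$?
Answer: $-153$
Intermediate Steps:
$R{\left(p \right)} = -3 + p$
$w{\left(12,12 \right)} + R{\left(-2 \right)} 33 = 12 + \left(-3 - 2\right) 33 = 12 - 165 = -153$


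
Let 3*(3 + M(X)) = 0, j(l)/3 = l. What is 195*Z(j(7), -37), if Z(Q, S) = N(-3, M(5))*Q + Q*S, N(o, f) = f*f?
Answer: -114660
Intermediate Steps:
j(l) = 3*l
M(X) = -3 (M(X) = -3 + (⅓)*0 = -3 + 0 = -3)
N(o, f) = f²
Z(Q, S) = 9*Q + Q*S (Z(Q, S) = (-3)²*Q + Q*S = 9*Q + Q*S)
195*Z(j(7), -37) = 195*((3*7)*(9 - 37)) = 195*(21*(-28)) = 195*(-588) = -114660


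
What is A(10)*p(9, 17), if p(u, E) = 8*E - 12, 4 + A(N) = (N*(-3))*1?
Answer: -4216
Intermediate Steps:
A(N) = -4 - 3*N (A(N) = -4 + (N*(-3))*1 = -4 - 3*N*1 = -4 - 3*N)
p(u, E) = -12 + 8*E
A(10)*p(9, 17) = (-4 - 3*10)*(-12 + 8*17) = (-4 - 30)*(-12 + 136) = -34*124 = -4216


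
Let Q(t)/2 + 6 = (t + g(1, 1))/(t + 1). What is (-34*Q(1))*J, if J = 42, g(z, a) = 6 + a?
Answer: 5712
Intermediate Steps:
Q(t) = -12 + 2*(7 + t)/(1 + t) (Q(t) = -12 + 2*((t + (6 + 1))/(t + 1)) = -12 + 2*((t + 7)/(1 + t)) = -12 + 2*((7 + t)/(1 + t)) = -12 + 2*(7 + t)/(1 + t))
(-34*Q(1))*J = -68*(1 - 5*1)/(1 + 1)*42 = -68*(1 - 5)/2*42 = -68*(-4)/2*42 = -34*(-4)*42 = 136*42 = 5712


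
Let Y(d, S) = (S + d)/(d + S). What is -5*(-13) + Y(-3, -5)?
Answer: 66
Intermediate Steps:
Y(d, S) = 1 (Y(d, S) = (S + d)/(S + d) = 1)
-5*(-13) + Y(-3, -5) = -5*(-13) + 1 = 65 + 1 = 66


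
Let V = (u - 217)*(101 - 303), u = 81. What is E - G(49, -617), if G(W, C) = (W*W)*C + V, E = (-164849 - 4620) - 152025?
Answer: 1132451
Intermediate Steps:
V = 27472 (V = (81 - 217)*(101 - 303) = -136*(-202) = 27472)
E = -321494 (E = -169469 - 152025 = -321494)
G(W, C) = 27472 + C*W**2 (G(W, C) = (W*W)*C + 27472 = W**2*C + 27472 = C*W**2 + 27472 = 27472 + C*W**2)
E - G(49, -617) = -321494 - (27472 - 617*49**2) = -321494 - (27472 - 617*2401) = -321494 - (27472 - 1481417) = -321494 - 1*(-1453945) = -321494 + 1453945 = 1132451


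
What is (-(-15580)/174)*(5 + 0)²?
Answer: 194750/87 ≈ 2238.5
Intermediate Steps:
(-(-15580)/174)*(5 + 0)² = -(-15580)/174*5² = -95*(-82/87)*25 = (7790/87)*25 = 194750/87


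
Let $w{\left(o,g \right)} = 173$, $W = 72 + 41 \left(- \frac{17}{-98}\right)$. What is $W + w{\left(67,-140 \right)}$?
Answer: $\frac{24707}{98} \approx 252.11$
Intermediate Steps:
$W = \frac{7753}{98}$ ($W = 72 + 41 \left(\left(-17\right) \left(- \frac{1}{98}\right)\right) = 72 + 41 \cdot \frac{17}{98} = 72 + \frac{697}{98} = \frac{7753}{98} \approx 79.112$)
$W + w{\left(67,-140 \right)} = \frac{7753}{98} + 173 = \frac{24707}{98}$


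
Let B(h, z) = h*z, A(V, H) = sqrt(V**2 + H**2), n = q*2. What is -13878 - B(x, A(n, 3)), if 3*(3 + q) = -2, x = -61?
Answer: -13878 + 61*sqrt(565)/3 ≈ -13395.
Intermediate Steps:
q = -11/3 (q = -3 + (1/3)*(-2) = -3 - 2/3 = -11/3 ≈ -3.6667)
n = -22/3 (n = -11/3*2 = -22/3 ≈ -7.3333)
A(V, H) = sqrt(H**2 + V**2)
-13878 - B(x, A(n, 3)) = -13878 - (-61)*sqrt(3**2 + (-22/3)**2) = -13878 - (-61)*sqrt(9 + 484/9) = -13878 - (-61)*sqrt(565/9) = -13878 - (-61)*sqrt(565)/3 = -13878 + 61*sqrt(565)/3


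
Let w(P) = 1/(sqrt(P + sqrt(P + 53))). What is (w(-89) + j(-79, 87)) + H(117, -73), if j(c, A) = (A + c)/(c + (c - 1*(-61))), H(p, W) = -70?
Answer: -6798/97 + 1/sqrt(-89 + 6*I) ≈ -70.079 - 0.10582*I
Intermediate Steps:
w(P) = 1/sqrt(P + sqrt(53 + P)) (w(P) = 1/(sqrt(P + sqrt(53 + P))) = 1/sqrt(P + sqrt(53 + P)))
j(c, A) = (A + c)/(61 + 2*c) (j(c, A) = (A + c)/(c + (c + 61)) = (A + c)/(c + (61 + c)) = (A + c)/(61 + 2*c))
(w(-89) + j(-79, 87)) + H(117, -73) = (1/sqrt(-89 + sqrt(53 - 89)) + (87 - 79)/(61 + 2*(-79))) - 70 = (1/sqrt(-89 + sqrt(-36)) + 8/(61 - 158)) - 70 = (1/sqrt(-89 + 6*I) + 8/(-97)) - 70 = (1/sqrt(-89 + 6*I) - 1/97*8) - 70 = (1/sqrt(-89 + 6*I) - 8/97) - 70 = (-8/97 + 1/sqrt(-89 + 6*I)) - 70 = -6798/97 + 1/sqrt(-89 + 6*I)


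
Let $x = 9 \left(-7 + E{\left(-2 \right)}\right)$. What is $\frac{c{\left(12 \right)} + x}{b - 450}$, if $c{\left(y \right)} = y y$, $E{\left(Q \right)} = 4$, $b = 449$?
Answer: $-117$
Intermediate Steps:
$c{\left(y \right)} = y^{2}$
$x = -27$ ($x = 9 \left(-7 + 4\right) = 9 \left(-3\right) = -27$)
$\frac{c{\left(12 \right)} + x}{b - 450} = \frac{12^{2} - 27}{449 - 450} = \frac{144 - 27}{-1} = 117 \left(-1\right) = -117$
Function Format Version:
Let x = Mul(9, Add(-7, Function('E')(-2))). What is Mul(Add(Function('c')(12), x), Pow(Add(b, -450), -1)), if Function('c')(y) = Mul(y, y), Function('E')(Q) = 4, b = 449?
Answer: -117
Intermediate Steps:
Function('c')(y) = Pow(y, 2)
x = -27 (x = Mul(9, Add(-7, 4)) = Mul(9, -3) = -27)
Mul(Add(Function('c')(12), x), Pow(Add(b, -450), -1)) = Mul(Add(Pow(12, 2), -27), Pow(Add(449, -450), -1)) = Mul(Add(144, -27), Pow(-1, -1)) = Mul(117, -1) = -117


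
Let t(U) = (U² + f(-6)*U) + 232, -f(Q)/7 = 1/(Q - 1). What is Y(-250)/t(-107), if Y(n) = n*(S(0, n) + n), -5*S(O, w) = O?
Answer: 31250/5787 ≈ 5.4000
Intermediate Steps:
S(O, w) = -O/5
f(Q) = -7/(-1 + Q) (f(Q) = -7/(Q - 1) = -7/(-1 + Q))
Y(n) = n² (Y(n) = n*(-⅕*0 + n) = n*(0 + n) = n*n = n²)
t(U) = 232 + U + U² (t(U) = (U² + (-7/(-1 - 6))*U) + 232 = (U² + (-7/(-7))*U) + 232 = (U² + (-7*(-⅐))*U) + 232 = (U² + 1*U) + 232 = (U² + U) + 232 = (U + U²) + 232 = 232 + U + U²)
Y(-250)/t(-107) = (-250)²/(232 - 107 + (-107)²) = 62500/(232 - 107 + 11449) = 62500/11574 = 62500*(1/11574) = 31250/5787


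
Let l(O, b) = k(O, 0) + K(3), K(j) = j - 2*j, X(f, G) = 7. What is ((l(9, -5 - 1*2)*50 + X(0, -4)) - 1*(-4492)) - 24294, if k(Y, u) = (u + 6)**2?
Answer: -18145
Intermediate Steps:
k(Y, u) = (6 + u)**2
K(j) = -j
l(O, b) = 33 (l(O, b) = (6 + 0)**2 - 1*3 = 6**2 - 3 = 36 - 3 = 33)
((l(9, -5 - 1*2)*50 + X(0, -4)) - 1*(-4492)) - 24294 = ((33*50 + 7) - 1*(-4492)) - 24294 = ((1650 + 7) + 4492) - 24294 = (1657 + 4492) - 24294 = 6149 - 24294 = -18145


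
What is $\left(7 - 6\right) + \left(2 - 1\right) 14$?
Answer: $15$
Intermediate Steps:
$\left(7 - 6\right) + \left(2 - 1\right) 14 = 1 + 1 \cdot 14 = 1 + 14 = 15$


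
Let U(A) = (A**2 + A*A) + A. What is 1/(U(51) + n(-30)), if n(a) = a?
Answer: 1/5223 ≈ 0.00019146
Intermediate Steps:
U(A) = A + 2*A**2 (U(A) = (A**2 + A**2) + A = 2*A**2 + A = A + 2*A**2)
1/(U(51) + n(-30)) = 1/(51*(1 + 2*51) - 30) = 1/(51*(1 + 102) - 30) = 1/(51*103 - 30) = 1/(5253 - 30) = 1/5223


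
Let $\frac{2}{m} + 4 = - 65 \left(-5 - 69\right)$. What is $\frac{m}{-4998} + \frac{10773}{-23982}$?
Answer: $- \frac{1540307666}{3428910387} \approx -0.44921$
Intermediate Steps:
$m = \frac{1}{2403}$ ($m = \frac{2}{-4 - 65 \left(-5 - 69\right)} = \frac{2}{-4 - -4810} = \frac{2}{-4 + 4810} = \frac{2}{4806} = 2 \cdot \frac{1}{4806} = \frac{1}{2403} \approx 0.00041615$)
$\frac{m}{-4998} + \frac{10773}{-23982} = \frac{1}{2403 \left(-4998\right)} + \frac{10773}{-23982} = \frac{1}{2403} \left(- \frac{1}{4998}\right) + 10773 \left(- \frac{1}{23982}\right) = - \frac{1}{12010194} - \frac{513}{1142} = - \frac{1540307666}{3428910387}$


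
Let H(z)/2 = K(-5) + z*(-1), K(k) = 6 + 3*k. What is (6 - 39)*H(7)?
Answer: 1056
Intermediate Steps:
H(z) = -18 - 2*z (H(z) = 2*((6 + 3*(-5)) + z*(-1)) = 2*((6 - 15) - z) = 2*(-9 - z) = -18 - 2*z)
(6 - 39)*H(7) = (6 - 39)*(-18 - 2*7) = -33*(-18 - 14) = -33*(-32) = 1056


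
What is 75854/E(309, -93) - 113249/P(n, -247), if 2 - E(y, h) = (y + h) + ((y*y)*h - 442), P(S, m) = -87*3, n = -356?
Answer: 335222167061/772556607 ≈ 433.91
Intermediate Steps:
P(S, m) = -261
E(y, h) = 444 - h - y - h*y² (E(y, h) = 2 - ((y + h) + ((y*y)*h - 442)) = 2 - ((h + y) + (y²*h - 442)) = 2 - ((h + y) + (h*y² - 442)) = 2 - ((h + y) + (-442 + h*y²)) = 2 - (-442 + h + y + h*y²) = 2 + (442 - h - y - h*y²) = 444 - h - y - h*y²)
75854/E(309, -93) - 113249/P(n, -247) = 75854/(444 - 1*(-93) - 1*309 - 1*(-93)*309²) - 113249/(-261) = 75854/(444 + 93 - 309 - 1*(-93)*95481) - 113249*(-1/261) = 75854/(444 + 93 - 309 + 8879733) + 113249/261 = 75854/8879961 + 113249/261 = 335222167061/772556607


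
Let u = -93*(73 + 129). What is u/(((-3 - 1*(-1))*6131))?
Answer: 9393/6131 ≈ 1.5321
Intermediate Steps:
u = -18786 (u = -93*202 = -18786)
u/(((-3 - 1*(-1))*6131)) = -18786*1/(6131*(-3 - 1*(-1))) = -18786*1/(6131*(-3 + 1)) = -18786/((-2*6131)) = -18786/(-12262) = -18786*(-1/12262) = 9393/6131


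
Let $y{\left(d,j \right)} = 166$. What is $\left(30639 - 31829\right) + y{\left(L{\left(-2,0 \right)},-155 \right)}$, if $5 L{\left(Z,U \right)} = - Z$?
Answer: $-1024$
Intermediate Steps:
$L{\left(Z,U \right)} = - \frac{Z}{5}$ ($L{\left(Z,U \right)} = \frac{\left(-1\right) Z}{5} = - \frac{Z}{5}$)
$\left(30639 - 31829\right) + y{\left(L{\left(-2,0 \right)},-155 \right)} = \left(30639 - 31829\right) + 166 = -1190 + 166 = -1024$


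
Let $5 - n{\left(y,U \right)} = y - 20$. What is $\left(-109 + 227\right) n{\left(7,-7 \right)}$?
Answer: $2124$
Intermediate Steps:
$n{\left(y,U \right)} = 25 - y$ ($n{\left(y,U \right)} = 5 - \left(y - 20\right) = 5 - \left(-20 + y\right) = 25 - y$)
$\left(-109 + 227\right) n{\left(7,-7 \right)} = \left(-109 + 227\right) \left(25 - 7\right) = 118 \left(25 - 7\right) = 118 \cdot 18 = 2124$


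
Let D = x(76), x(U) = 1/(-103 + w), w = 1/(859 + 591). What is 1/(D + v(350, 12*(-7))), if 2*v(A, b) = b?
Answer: -149349/6274108 ≈ -0.023804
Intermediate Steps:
w = 1/1450 ≈ 0.00068966
v(A, b) = b/2
x(U) = -1450/149349 (x(U) = 1/(-103 + 1/1450) = 1/(-149349/1450) = -1450/149349)
D = -1450/149349 ≈ -0.0097088
1/(D + v(350, 12*(-7))) = 1/(-1450/149349 + (12*(-7))/2) = 1/(-1450/149349 + (½)*(-84)) = 1/(-1450/149349 - 42) = 1/(-6274108/149349) = -149349/6274108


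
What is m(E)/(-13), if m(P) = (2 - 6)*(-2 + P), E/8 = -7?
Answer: -232/13 ≈ -17.846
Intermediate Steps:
E = -56 (E = 8*(-7) = -56)
m(P) = 8 - 4*P (m(P) = -4*(-2 + P) = 8 - 4*P)
m(E)/(-13) = (8 - 4*(-56))/(-13) = -(8 + 224)/13 = -1/13*232 = -232/13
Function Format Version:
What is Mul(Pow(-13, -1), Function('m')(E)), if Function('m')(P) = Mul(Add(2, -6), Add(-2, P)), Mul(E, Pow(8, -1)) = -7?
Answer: Rational(-232, 13) ≈ -17.846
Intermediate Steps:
E = -56 (E = Mul(8, -7) = -56)
Function('m')(P) = Add(8, Mul(-4, P)) (Function('m')(P) = Mul(-4, Add(-2, P)) = Add(8, Mul(-4, P)))
Mul(Pow(-13, -1), Function('m')(E)) = Mul(Pow(-13, -1), Add(8, Mul(-4, -56))) = Mul(Rational(-1, 13), Add(8, 224)) = Mul(Rational(-1, 13), 232) = Rational(-232, 13)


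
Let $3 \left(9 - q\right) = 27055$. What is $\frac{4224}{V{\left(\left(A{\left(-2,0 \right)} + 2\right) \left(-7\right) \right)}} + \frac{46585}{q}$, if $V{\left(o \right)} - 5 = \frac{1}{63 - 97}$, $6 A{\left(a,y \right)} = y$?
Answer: $\frac{3858034653}{4567732} \approx 844.63$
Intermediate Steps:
$A{\left(a,y \right)} = \frac{y}{6}$
$V{\left(o \right)} = \frac{169}{34}$ ($V{\left(o \right)} = 5 + \frac{1}{63 - 97} = 5 + \frac{1}{-34} = 5 - \frac{1}{34} = \frac{169}{34}$)
$q = - \frac{27028}{3}$ ($q = 9 - \frac{27055}{3} = - \frac{27028}{3} \approx -9009.3$)
$\frac{4224}{V{\left(\left(A{\left(-2,0 \right)} + 2\right) \left(-7\right) \right)}} + \frac{46585}{q} = \frac{4224}{\frac{169}{34}} + \frac{46585}{- \frac{27028}{3}} = 4224 \cdot \frac{34}{169} + 46585 \left(- \frac{3}{27028}\right) = \frac{143616}{169} - \frac{139755}{27028} = \frac{3858034653}{4567732}$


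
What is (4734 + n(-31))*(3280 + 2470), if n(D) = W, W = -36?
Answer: 27013500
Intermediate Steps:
n(D) = -36
(4734 + n(-31))*(3280 + 2470) = (4734 - 36)*(3280 + 2470) = 4698*5750 = 27013500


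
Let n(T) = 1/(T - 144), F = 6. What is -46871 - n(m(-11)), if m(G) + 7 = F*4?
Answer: -5952616/127 ≈ -46871.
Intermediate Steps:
m(G) = 17 (m(G) = -7 + 6*4 = -7 + 24 = 17)
n(T) = 1/(-144 + T)
-46871 - n(m(-11)) = -46871 - 1/(-144 + 17) = -46871 - 1/(-127) = -46871 - 1*(-1/127) = -46871 + 1/127 = -5952616/127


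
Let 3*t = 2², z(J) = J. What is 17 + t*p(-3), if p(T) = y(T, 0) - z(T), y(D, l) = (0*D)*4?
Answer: 21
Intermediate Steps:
y(D, l) = 0 (y(D, l) = 0*4 = 0)
t = 4/3 (t = (⅓)*2² = (⅓)*4 = 4/3 ≈ 1.3333)
p(T) = -T (p(T) = 0 - T = -T)
17 + t*p(-3) = 17 + 4*(-1*(-3))/3 = 17 + (4/3)*3 = 17 + 4 = 21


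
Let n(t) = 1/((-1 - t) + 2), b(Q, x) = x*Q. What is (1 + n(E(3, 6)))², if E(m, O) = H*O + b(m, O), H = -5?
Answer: 196/169 ≈ 1.1598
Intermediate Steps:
b(Q, x) = Q*x
E(m, O) = -5*O + O*m (E(m, O) = -5*O + m*O = -5*O + O*m)
n(t) = 1/(1 - t)
(1 + n(E(3, 6)))² = (1 - 1/(-1 + 6*(-5 + 3)))² = (1 - 1/(-1 + 6*(-2)))² = (1 - 1/(-1 - 12))² = (1 - 1/(-13))² = (1 - 1*(-1/13))² = (1 + 1/13)² = (14/13)² = 196/169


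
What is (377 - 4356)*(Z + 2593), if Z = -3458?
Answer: 3441835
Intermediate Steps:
(377 - 4356)*(Z + 2593) = (377 - 4356)*(-3458 + 2593) = -3979*(-865) = 3441835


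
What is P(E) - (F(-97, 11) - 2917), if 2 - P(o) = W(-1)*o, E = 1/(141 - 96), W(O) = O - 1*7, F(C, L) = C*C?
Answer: -292042/45 ≈ -6489.8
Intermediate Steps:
F(C, L) = C²
W(O) = -7 + O (W(O) = O - 7 = -7 + O)
E = 1/45 ≈ 0.022222
P(o) = 2 + 8*o (P(o) = 2 - (-7 - 1)*o = 2 - (-8)*o = 2 + 8*o)
P(E) - (F(-97, 11) - 2917) = (2 + 8*(1/45)) - ((-97)² - 2917) = (2 + 8/45) - (9409 - 2917) = 98/45 - 1*6492 = 98/45 - 6492 = -292042/45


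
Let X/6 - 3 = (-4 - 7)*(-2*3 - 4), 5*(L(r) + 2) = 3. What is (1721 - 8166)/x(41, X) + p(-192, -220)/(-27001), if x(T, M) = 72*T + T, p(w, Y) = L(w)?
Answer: -870086274/404069965 ≈ -2.1533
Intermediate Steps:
L(r) = -7/5 (L(r) = -2 + (⅕)*3 = -2 + ⅗ = -7/5)
X = 678 (X = 18 + 6*((-4 - 7)*(-2*3 - 4)) = 18 + 6*(-11*(-6 - 4)) = 18 + 6*(-11*(-10)) = 18 + 6*110 = 18 + 660 = 678)
p(w, Y) = -7/5
x(T, M) = 73*T
(1721 - 8166)/x(41, X) + p(-192, -220)/(-27001) = (1721 - 8166)/((73*41)) - 7/5/(-27001) = -6445/2993 - 7/5*(-1/27001) = -6445*1/2993 + 7/135005 = -6445/2993 + 7/135005 = -870086274/404069965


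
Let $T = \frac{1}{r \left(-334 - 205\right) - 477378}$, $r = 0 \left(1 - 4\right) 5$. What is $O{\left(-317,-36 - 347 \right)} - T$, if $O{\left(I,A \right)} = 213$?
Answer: $\frac{101681515}{477378} \approx 213.0$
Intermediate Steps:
$r = 0$ ($r = 0 \left(1 - 4\right) 5 = 0 \left(-3\right) 5 = 0 \cdot 5 = 0$)
$T = - \frac{1}{477378}$ ($T = \frac{1}{0 \left(-334 - 205\right) - 477378} = \frac{1}{0 \left(-539\right) - 477378} = \frac{1}{0 - 477378} = \frac{1}{-477378} = - \frac{1}{477378} \approx -2.0948 \cdot 10^{-6}$)
$O{\left(-317,-36 - 347 \right)} - T = 213 - - \frac{1}{477378} = 213 + \frac{1}{477378} = \frac{101681515}{477378}$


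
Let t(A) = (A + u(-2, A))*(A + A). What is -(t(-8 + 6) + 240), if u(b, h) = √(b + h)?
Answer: -248 + 8*I ≈ -248.0 + 8.0*I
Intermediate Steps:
t(A) = 2*A*(A + √(-2 + A)) (t(A) = (A + √(-2 + A))*(A + A) = (A + √(-2 + A))*(2*A) = 2*A*(A + √(-2 + A)))
-(t(-8 + 6) + 240) = -(2*(-8 + 6)*((-8 + 6) + √(-2 + (-8 + 6))) + 240) = -(2*(-2)*(-2 + √(-2 - 2)) + 240) = -(2*(-2)*(-2 + √(-4)) + 240) = -(2*(-2)*(-2 + 2*I) + 240) = -((8 - 8*I) + 240) = -(248 - 8*I) = -248 + 8*I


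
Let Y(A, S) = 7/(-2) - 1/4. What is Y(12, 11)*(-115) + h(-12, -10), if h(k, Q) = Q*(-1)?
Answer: 1765/4 ≈ 441.25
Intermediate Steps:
Y(A, S) = -15/4 (Y(A, S) = 7*(-½) - 1*¼ = -7/2 - ¼ = -15/4)
h(k, Q) = -Q
Y(12, 11)*(-115) + h(-12, -10) = -15/4*(-115) - 1*(-10) = 1725/4 + 10 = 1765/4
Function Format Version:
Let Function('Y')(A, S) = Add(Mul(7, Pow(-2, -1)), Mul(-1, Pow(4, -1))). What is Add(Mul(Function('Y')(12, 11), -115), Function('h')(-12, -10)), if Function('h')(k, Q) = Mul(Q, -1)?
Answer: Rational(1765, 4) ≈ 441.25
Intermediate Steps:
Function('Y')(A, S) = Rational(-15, 4) (Function('Y')(A, S) = Add(Mul(7, Rational(-1, 2)), Mul(-1, Rational(1, 4))) = Add(Rational(-7, 2), Rational(-1, 4)) = Rational(-15, 4))
Function('h')(k, Q) = Mul(-1, Q)
Add(Mul(Function('Y')(12, 11), -115), Function('h')(-12, -10)) = Add(Mul(Rational(-15, 4), -115), Mul(-1, -10)) = Add(Rational(1725, 4), 10) = Rational(1765, 4)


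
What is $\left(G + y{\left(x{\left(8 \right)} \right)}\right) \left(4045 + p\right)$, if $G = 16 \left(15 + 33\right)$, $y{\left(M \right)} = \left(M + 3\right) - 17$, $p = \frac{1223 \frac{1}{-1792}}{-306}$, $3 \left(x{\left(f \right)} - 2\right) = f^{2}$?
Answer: $\frac{1293143591729}{411264} \approx 3.1443 \cdot 10^{6}$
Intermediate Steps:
$x{\left(f \right)} = 2 + \frac{f^{2}}{3}$
$p = \frac{1223}{548352}$ ($p = 1223 \left(- \frac{1}{1792}\right) \left(- \frac{1}{306}\right) = \left(- \frac{1223}{1792}\right) \left(- \frac{1}{306}\right) = \frac{1223}{548352} \approx 0.0022303$)
$y{\left(M \right)} = -14 + M$ ($y{\left(M \right)} = \left(3 + M\right) - 17 = -14 + M$)
$G = 768$ ($G = 16 \cdot 48 = 768$)
$\left(G + y{\left(x{\left(8 \right)} \right)}\right) \left(4045 + p\right) = \left(768 + \left(-14 + \left(2 + \frac{8^{2}}{3}\right)\right)\right) \left(4045 + \frac{1223}{548352}\right) = \left(768 + \left(-14 + \left(2 + \frac{1}{3} \cdot 64\right)\right)\right) \frac{2218085063}{548352} = \left(768 + \left(-14 + \left(2 + \frac{64}{3}\right)\right)\right) \frac{2218085063}{548352} = \left(768 + \left(-14 + \frac{70}{3}\right)\right) \frac{2218085063}{548352} = \left(768 + \frac{28}{3}\right) \frac{2218085063}{548352} = \frac{2332}{3} \cdot \frac{2218085063}{548352} = \frac{1293143591729}{411264}$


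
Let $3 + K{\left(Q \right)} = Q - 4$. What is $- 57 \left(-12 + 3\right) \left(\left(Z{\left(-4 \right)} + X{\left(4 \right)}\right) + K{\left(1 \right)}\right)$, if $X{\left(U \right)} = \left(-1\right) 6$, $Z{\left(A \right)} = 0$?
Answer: $-6156$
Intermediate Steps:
$X{\left(U \right)} = -6$
$K{\left(Q \right)} = -7 + Q$ ($K{\left(Q \right)} = -3 + \left(Q - 4\right) = -3 + \left(-4 + Q\right) = -7 + Q$)
$- 57 \left(-12 + 3\right) \left(\left(Z{\left(-4 \right)} + X{\left(4 \right)}\right) + K{\left(1 \right)}\right) = - 57 \left(-12 + 3\right) \left(\left(0 - 6\right) + \left(-7 + 1\right)\right) = - 57 \left(- 9 \left(-6 - 6\right)\right) = - 57 \left(\left(-9\right) \left(-12\right)\right) = \left(-57\right) 108 = -6156$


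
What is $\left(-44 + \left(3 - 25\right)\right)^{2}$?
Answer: $4356$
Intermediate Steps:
$\left(-44 + \left(3 - 25\right)\right)^{2} = \left(-44 - 22\right)^{2} = \left(-66\right)^{2} = 4356$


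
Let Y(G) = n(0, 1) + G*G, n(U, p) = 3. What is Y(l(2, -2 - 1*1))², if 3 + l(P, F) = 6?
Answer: 144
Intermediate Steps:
l(P, F) = 3 (l(P, F) = -3 + 6 = 3)
Y(G) = 3 + G² (Y(G) = 3 + G*G = 3 + G²)
Y(l(2, -2 - 1*1))² = (3 + 3²)² = (3 + 9)² = 12² = 144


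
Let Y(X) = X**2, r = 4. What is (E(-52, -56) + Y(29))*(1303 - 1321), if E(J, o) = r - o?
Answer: -16218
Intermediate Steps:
E(J, o) = 4 - o
(E(-52, -56) + Y(29))*(1303 - 1321) = ((4 - 1*(-56)) + 29**2)*(1303 - 1321) = ((4 + 56) + 841)*(-18) = (60 + 841)*(-18) = 901*(-18) = -16218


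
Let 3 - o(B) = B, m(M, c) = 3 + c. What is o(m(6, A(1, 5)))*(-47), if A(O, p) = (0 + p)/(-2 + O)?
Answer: -235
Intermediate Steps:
A(O, p) = p/(-2 + O)
o(B) = 3 - B
o(m(6, A(1, 5)))*(-47) = (3 - (3 + 5/(-2 + 1)))*(-47) = (3 - (3 + 5/(-1)))*(-47) = (3 - (3 + 5*(-1)))*(-47) = (3 - (3 - 5))*(-47) = (3 - 1*(-2))*(-47) = (3 + 2)*(-47) = 5*(-47) = -235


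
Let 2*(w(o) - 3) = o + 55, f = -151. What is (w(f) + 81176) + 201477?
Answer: 282608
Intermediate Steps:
w(o) = 61/2 + o/2 (w(o) = 3 + (o + 55)/2 = 3 + (55 + o)/2 = 3 + (55/2 + o/2) = 61/2 + o/2)
(w(f) + 81176) + 201477 = ((61/2 + (½)*(-151)) + 81176) + 201477 = ((61/2 - 151/2) + 81176) + 201477 = (-45 + 81176) + 201477 = 81131 + 201477 = 282608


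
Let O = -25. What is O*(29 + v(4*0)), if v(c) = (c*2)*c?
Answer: -725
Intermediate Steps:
v(c) = 2*c² (v(c) = (2*c)*c = 2*c²)
O*(29 + v(4*0)) = -25*(29 + 2*(4*0)²) = -25*(29 + 2*0²) = -25*(29 + 2*0) = -25*(29 + 0) = -25*29 = -725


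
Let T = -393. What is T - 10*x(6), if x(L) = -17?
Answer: -223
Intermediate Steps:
T - 10*x(6) = -393 - 10*(-17) = -393 + 170 = -223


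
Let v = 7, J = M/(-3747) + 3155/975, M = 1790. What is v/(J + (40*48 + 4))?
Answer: 568295/156423863 ≈ 0.0036330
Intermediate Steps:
J = 223923/81185 (J = 1790/(-3747) + 3155/975 = 1790*(-1/3747) + 3155*(1/975) = -1790/3747 + 631/195 = 223923/81185 ≈ 2.7582)
v/(J + (40*48 + 4)) = 7/(223923/81185 + (40*48 + 4)) = 7/(223923/81185 + (1920 + 4)) = 7/(223923/81185 + 1924) = 7/(156423863/81185) = (81185/156423863)*7 = 568295/156423863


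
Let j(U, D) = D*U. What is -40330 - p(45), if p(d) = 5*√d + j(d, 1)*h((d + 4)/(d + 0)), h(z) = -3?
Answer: -40195 - 15*√5 ≈ -40229.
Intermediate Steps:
p(d) = -3*d + 5*√d (p(d) = 5*√d + (1*d)*(-3) = 5*√d + d*(-3) = 5*√d - 3*d = -3*d + 5*√d)
-40330 - p(45) = -40330 - (-3*45 + 5*√45) = -40330 - (-135 + 5*(3*√5)) = -40330 - (-135 + 15*√5) = -40330 + (135 - 15*√5) = -40195 - 15*√5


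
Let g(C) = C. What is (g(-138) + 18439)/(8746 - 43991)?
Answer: -18301/35245 ≈ -0.51925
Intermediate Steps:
(g(-138) + 18439)/(8746 - 43991) = (-138 + 18439)/(8746 - 43991) = 18301/(-35245) = 18301*(-1/35245) = -18301/35245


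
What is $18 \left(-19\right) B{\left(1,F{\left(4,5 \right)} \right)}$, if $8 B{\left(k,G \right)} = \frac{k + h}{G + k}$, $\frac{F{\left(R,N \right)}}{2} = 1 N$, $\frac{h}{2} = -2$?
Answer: $\frac{513}{44} \approx 11.659$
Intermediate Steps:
$h = -4$ ($h = 2 \left(-2\right) = -4$)
$F{\left(R,N \right)} = 2 N$ ($F{\left(R,N \right)} = 2 \cdot 1 N = 2 N$)
$B{\left(k,G \right)} = \frac{-4 + k}{8 \left(G + k\right)}$ ($B{\left(k,G \right)} = \frac{\left(k - 4\right) \frac{1}{G + k}}{8} = \frac{\left(-4 + k\right) \frac{1}{G + k}}{8} = \frac{\frac{1}{G + k} \left(-4 + k\right)}{8} = \frac{-4 + k}{8 \left(G + k\right)}$)
$18 \left(-19\right) B{\left(1,F{\left(4,5 \right)} \right)} = 18 \left(-19\right) \frac{-4 + 1}{8 \left(2 \cdot 5 + 1\right)} = - 342 \cdot \frac{1}{8} \frac{1}{10 + 1} \left(-3\right) = - 342 \cdot \frac{1}{8} \cdot \frac{1}{11} \left(-3\right) = \left(-342\right) \left(- \frac{3}{88}\right) = \frac{513}{44}$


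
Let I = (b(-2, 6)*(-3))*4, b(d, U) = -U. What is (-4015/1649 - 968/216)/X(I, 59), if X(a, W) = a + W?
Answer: -307934/5832513 ≈ -0.052796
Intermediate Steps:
I = 72 (I = (-1*6*(-3))*4 = -6*(-3)*4 = 18*4 = 72)
X(a, W) = W + a
(-4015/1649 - 968/216)/X(I, 59) = (-4015/1649 - 968/216)/(59 + 72) = (-4015*1/1649 - 968*1/216)/131 = (-4015/1649 - 121/27)*(1/131) = -307934/44523*1/131 = -307934/5832513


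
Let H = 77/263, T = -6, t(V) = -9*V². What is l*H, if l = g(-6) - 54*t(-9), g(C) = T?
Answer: 3030720/263 ≈ 11524.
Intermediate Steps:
g(C) = -6
H = 77/263 (H = 77*(1/263) = 77/263 ≈ 0.29278)
l = 39360 (l = -6 - (-486)*(-9)² = -6 - (-486)*81 = -6 - 54*(-729) = -6 + 39366 = 39360)
l*H = 39360*(77/263) = 3030720/263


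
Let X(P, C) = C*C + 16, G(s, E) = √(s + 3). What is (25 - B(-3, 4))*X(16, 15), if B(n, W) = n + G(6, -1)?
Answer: 6025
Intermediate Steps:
G(s, E) = √(3 + s)
X(P, C) = 16 + C² (X(P, C) = C² + 16 = 16 + C²)
B(n, W) = 3 + n (B(n, W) = n + √(3 + 6) = n + √9 = n + 3 = 3 + n)
(25 - B(-3, 4))*X(16, 15) = (25 - (3 - 3))*(16 + 15²) = (25 - 1*0)*(16 + 225) = (25 + 0)*241 = 25*241 = 6025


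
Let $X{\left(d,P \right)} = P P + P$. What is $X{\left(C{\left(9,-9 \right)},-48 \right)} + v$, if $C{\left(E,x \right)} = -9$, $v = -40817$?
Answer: $-38561$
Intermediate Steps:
$X{\left(d,P \right)} = P + P^{2}$ ($X{\left(d,P \right)} = P^{2} + P = P + P^{2}$)
$X{\left(C{\left(9,-9 \right)},-48 \right)} + v = - 48 \left(1 - 48\right) - 40817 = \left(-48\right) \left(-47\right) - 40817 = 2256 - 40817 = -38561$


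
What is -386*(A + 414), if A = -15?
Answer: -154014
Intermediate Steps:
-386*(A + 414) = -386*(-15 + 414) = -386*399 = -154014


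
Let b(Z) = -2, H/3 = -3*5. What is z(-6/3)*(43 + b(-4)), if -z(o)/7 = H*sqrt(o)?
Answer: 12915*I*sqrt(2) ≈ 18265.0*I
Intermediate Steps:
H = -45 (H = 3*(-3*5) = 3*(-15) = -45)
z(o) = 315*sqrt(o) (z(o) = -(-315)*sqrt(o) = 315*sqrt(o))
z(-6/3)*(43 + b(-4)) = (315*sqrt(-6/3))*(43 - 2) = (315*sqrt(-6*1/3))*41 = (315*sqrt(-2))*41 = (315*(I*sqrt(2)))*41 = (315*I*sqrt(2))*41 = 12915*I*sqrt(2)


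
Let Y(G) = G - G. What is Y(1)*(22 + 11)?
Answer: 0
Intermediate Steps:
Y(G) = 0
Y(1)*(22 + 11) = 0*(22 + 11) = 0*33 = 0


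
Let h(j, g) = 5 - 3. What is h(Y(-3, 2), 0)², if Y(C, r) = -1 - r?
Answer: 4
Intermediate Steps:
h(j, g) = 2
h(Y(-3, 2), 0)² = 2² = 4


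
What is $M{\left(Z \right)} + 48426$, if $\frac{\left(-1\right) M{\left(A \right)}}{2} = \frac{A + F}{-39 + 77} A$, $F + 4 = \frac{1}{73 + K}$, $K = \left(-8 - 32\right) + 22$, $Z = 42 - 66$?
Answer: $\frac{2661486}{55} \approx 48391.0$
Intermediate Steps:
$Z = -24$
$K = -18$ ($K = -40 + 22 = -18$)
$F = - \frac{219}{55}$ ($F = -4 + \frac{1}{73 - 18} = -4 + \frac{1}{55} = - \frac{219}{55} \approx -3.9818$)
$M{\left(A \right)} = - 2 A \left(- \frac{219}{2090} + \frac{A}{38}\right)$ ($M{\left(A \right)} = - 2 \frac{A - \frac{219}{55}}{-39 + 77} A = - 2 \frac{- \frac{219}{55} + A}{38} A = - 2 \left(- \frac{219}{55} + A\right) \frac{1}{38} A = - 2 \left(- \frac{219}{2090} + \frac{A}{38}\right) A = - 2 A \left(- \frac{219}{2090} + \frac{A}{38}\right)$)
$M{\left(Z \right)} + 48426 = \frac{1}{1045} \left(-24\right) \left(219 - -1320\right) + 48426 = \frac{1}{1045} \left(-24\right) \left(219 + 1320\right) + 48426 = \frac{1}{1045} \left(-24\right) 1539 + 48426 = - \frac{1944}{55} + 48426 = \frac{2661486}{55}$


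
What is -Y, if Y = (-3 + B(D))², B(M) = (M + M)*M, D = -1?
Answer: -1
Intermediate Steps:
B(M) = 2*M² (B(M) = (2*M)*M = 2*M²)
Y = 1 (Y = (-3 + 2*(-1)²)² = (-3 + 2*1)² = (-3 + 2)² = (-1)² = 1)
-Y = -1*1 = -1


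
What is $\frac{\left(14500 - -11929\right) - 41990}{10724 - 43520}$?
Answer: $\frac{1729}{3644} \approx 0.47448$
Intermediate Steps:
$\frac{\left(14500 - -11929\right) - 41990}{10724 - 43520} = \frac{\left(14500 + 11929\right) - 41990}{-32796} = \left(26429 - 41990\right) \left(- \frac{1}{32796}\right) = \left(-15561\right) \left(- \frac{1}{32796}\right) = \frac{1729}{3644}$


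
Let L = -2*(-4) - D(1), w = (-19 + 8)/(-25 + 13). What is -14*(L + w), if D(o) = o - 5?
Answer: -1085/6 ≈ -180.83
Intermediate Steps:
D(o) = -5 + o
w = 11/12 (w = -11/(-12) = -11*(-1/12) = 11/12 ≈ 0.91667)
L = 12 (L = -2*(-4) - (-5 + 1) = 8 - 1*(-4) = 8 + 4 = 12)
-14*(L + w) = -14*(12 + 11/12) = -14*155/12 = -1085/6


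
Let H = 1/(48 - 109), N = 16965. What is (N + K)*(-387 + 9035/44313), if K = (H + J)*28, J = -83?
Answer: -5102452318336/901031 ≈ -5.6629e+6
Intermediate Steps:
H = -1/61 (H = 1/(-61) = -1/61 ≈ -0.016393)
K = -141792/61 (K = (-1/61 - 83)*28 = -5064/61*28 = -141792/61 ≈ -2324.5)
(N + K)*(-387 + 9035/44313) = (16965 - 141792/61)*(-387 + 9035/44313) = 893073*(-387 + 9035*(1/44313))/61 = 893073*(-387 + 9035/44313)/61 = (893073/61)*(-17140096/44313) = -5102452318336/901031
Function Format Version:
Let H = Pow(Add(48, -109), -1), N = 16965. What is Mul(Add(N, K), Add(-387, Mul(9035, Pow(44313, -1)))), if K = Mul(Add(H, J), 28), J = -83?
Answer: Rational(-5102452318336, 901031) ≈ -5.6629e+6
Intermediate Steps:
H = Rational(-1, 61) (H = Pow(-61, -1) = Rational(-1, 61) ≈ -0.016393)
K = Rational(-141792, 61) (K = Mul(Add(Rational(-1, 61), -83), 28) = Mul(Rational(-5064, 61), 28) = Rational(-141792, 61) ≈ -2324.5)
Mul(Add(N, K), Add(-387, Mul(9035, Pow(44313, -1)))) = Mul(Add(16965, Rational(-141792, 61)), Add(-387, Mul(9035, Pow(44313, -1)))) = Mul(Rational(893073, 61), Add(-387, Mul(9035, Rational(1, 44313)))) = Mul(Rational(893073, 61), Add(-387, Rational(9035, 44313))) = Mul(Rational(893073, 61), Rational(-17140096, 44313)) = Rational(-5102452318336, 901031)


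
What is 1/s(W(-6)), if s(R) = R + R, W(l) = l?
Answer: -1/12 ≈ -0.083333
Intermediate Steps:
s(R) = 2*R
1/s(W(-6)) = 1/(2*(-6)) = 1/(-12) = -1/12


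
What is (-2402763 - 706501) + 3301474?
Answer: 192210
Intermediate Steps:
(-2402763 - 706501) + 3301474 = -3109264 + 3301474 = 192210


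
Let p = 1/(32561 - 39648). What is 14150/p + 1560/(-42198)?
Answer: -54252048070/541 ≈ -1.0028e+8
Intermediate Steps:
p = -1/7087 (p = 1/(-7087) = -1/7087 ≈ -0.00014110)
14150/p + 1560/(-42198) = 14150/(-1/7087) + 1560/(-42198) = 14150*(-7087) + 1560*(-1/42198) = -100281050 - 20/541 = -54252048070/541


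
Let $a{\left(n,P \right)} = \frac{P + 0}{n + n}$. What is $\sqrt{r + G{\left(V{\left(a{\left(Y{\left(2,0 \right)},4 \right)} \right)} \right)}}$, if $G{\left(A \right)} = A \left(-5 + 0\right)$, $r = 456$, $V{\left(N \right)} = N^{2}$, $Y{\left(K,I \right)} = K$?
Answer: $\sqrt{451} \approx 21.237$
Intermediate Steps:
$a{\left(n,P \right)} = \frac{P}{2 n}$
$G{\left(A \right)} = - 5 A$ ($G{\left(A \right)} = A \left(-5\right) = - 5 A$)
$\sqrt{r + G{\left(V{\left(a{\left(Y{\left(2,0 \right)},4 \right)} \right)} \right)}} = \sqrt{456 - 5 \left(\frac{1}{2} \cdot 4 \cdot \frac{1}{2}\right)^{2}} = \sqrt{456 - 5 \cdot 1^{2}} = \sqrt{456 - 5} = \sqrt{451}$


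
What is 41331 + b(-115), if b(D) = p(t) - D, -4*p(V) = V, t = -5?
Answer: 165789/4 ≈ 41447.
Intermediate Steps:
p(V) = -V/4
b(D) = 5/4 - D (b(D) = -1/4*(-5) - D = 5/4 - D)
41331 + b(-115) = 41331 + (5/4 - 1*(-115)) = 41331 + (5/4 + 115) = 41331 + 465/4 = 165789/4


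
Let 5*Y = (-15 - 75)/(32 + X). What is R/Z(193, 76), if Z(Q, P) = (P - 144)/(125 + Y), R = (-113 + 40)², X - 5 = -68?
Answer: -1220341/124 ≈ -9841.5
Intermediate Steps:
X = -63 (X = 5 - 68 = -63)
R = 5329 (R = (-73)² = 5329)
Y = 18/31 (Y = ((-15 - 75)/(32 - 63))/5 = (-90/(-31))/5 = (-90*(-1/31))/5 = (⅕)*(90/31) = 18/31 ≈ 0.58065)
Z(Q, P) = -4464/3893 + 31*P/3893 (Z(Q, P) = (P - 144)/(125 + 18/31) = (-144 + P)/(3893/31) = (-144 + P)*(31/3893) = -4464/3893 + 31*P/3893)
R/Z(193, 76) = 5329/(-4464/3893 + (31/3893)*76) = 5329/(-4464/3893 + 2356/3893) = 5329/(-124/229) = 5329*(-229/124) = -1220341/124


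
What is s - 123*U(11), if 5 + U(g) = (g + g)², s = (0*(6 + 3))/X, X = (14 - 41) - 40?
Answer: -58917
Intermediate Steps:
X = -67 (X = -27 - 40 = -67)
s = 0 (s = (0*(6 + 3))/(-67) = (0*9)*(-1/67) = 0*(-1/67) = 0)
U(g) = -5 + 4*g² (U(g) = -5 + (g + g)² = -5 + (2*g)² = -5 + 4*g²)
s - 123*U(11) = 0 - 123*(-5 + 4*11²) = 0 - 123*(-5 + 4*121) = 0 - 123*(-5 + 484) = 0 - 123*479 = 0 - 58917 = -58917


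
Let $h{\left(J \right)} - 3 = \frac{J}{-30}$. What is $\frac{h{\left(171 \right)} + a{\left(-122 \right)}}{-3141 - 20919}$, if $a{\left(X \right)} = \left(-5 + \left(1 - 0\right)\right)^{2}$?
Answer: $- \frac{133}{240600} \approx -0.00055278$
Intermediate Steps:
$h{\left(J \right)} = 3 - \frac{J}{30}$ ($h{\left(J \right)} = 3 + \frac{J}{-30} = 3 + J \left(- \frac{1}{30}\right) = 3 - \frac{J}{30}$)
$a{\left(X \right)} = 16$ ($a{\left(X \right)} = \left(-5 + \left(1 + 0\right)\right)^{2} = \left(-5 + 1\right)^{2} = \left(-4\right)^{2} = 16$)
$\frac{h{\left(171 \right)} + a{\left(-122 \right)}}{-3141 - 20919} = \frac{\left(3 - \frac{57}{10}\right) + 16}{-3141 - 20919} = \frac{\left(3 - \frac{57}{10}\right) + 16}{-24060} = \left(- \frac{27}{10} + 16\right) \left(- \frac{1}{24060}\right) = \frac{133}{10} \left(- \frac{1}{24060}\right) = - \frac{133}{240600}$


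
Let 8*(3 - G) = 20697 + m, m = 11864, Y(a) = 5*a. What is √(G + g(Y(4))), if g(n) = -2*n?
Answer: I*√65714/4 ≈ 64.087*I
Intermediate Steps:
G = -32537/8 (G = 3 - (20697 + 11864)/8 = 3 - ⅛*32561 = 3 - 32561/8 = -32537/8 ≈ -4067.1)
√(G + g(Y(4))) = √(-32537/8 - 10*4) = √(-32537/8 - 2*20) = √(-32537/8 - 40) = √(-32857/8) = I*√65714/4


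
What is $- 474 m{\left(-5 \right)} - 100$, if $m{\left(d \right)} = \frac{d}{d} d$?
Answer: $2270$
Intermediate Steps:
$m{\left(d \right)} = d$ ($m{\left(d \right)} = 1 d = d$)
$- 474 m{\left(-5 \right)} - 100 = \left(-474\right) \left(-5\right) - 100 = 2370 - 100 = 2270$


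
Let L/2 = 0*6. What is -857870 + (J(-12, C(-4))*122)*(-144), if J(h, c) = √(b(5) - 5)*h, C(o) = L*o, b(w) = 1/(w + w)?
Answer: -857870 + 737856*I*√10/5 ≈ -8.5787e+5 + 4.6666e+5*I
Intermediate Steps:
b(w) = 1/(2*w)
L = 0 (L = 2*(0*6) = 2*0 = 0)
C(o) = 0 (C(o) = 0*o = 0)
J(h, c) = 7*I*h*√10/10 (J(h, c) = √((½)/5 - 5)*h = √((½)*(⅕) - 5)*h = √(⅒ - 5)*h = √(-49/10)*h = (7*I*√10/10)*h = 7*I*h*√10/10)
-857870 + (J(-12, C(-4))*122)*(-144) = -857870 + (((7/10)*I*(-12)*√10)*122)*(-144) = -857870 + (-42*I*√10/5*122)*(-144) = -857870 - 5124*I*√10/5*(-144) = -857870 + 737856*I*√10/5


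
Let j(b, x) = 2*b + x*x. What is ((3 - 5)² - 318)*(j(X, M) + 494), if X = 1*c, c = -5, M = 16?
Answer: -232360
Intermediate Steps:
X = -5 (X = 1*(-5) = -5)
j(b, x) = x² + 2*b (j(b, x) = 2*b + x² = x² + 2*b)
((3 - 5)² - 318)*(j(X, M) + 494) = ((3 - 5)² - 318)*((16² + 2*(-5)) + 494) = ((-2)² - 318)*((256 - 10) + 494) = (4 - 318)*(246 + 494) = -314*740 = -232360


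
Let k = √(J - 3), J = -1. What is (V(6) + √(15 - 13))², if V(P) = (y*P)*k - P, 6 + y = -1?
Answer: (-6 + √2 - 84*I)² ≈ -7035.0 + 770.41*I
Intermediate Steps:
k = 2*I (k = √(-1 - 3) = √(-4) = 2*I ≈ 2.0*I)
y = -7 (y = -6 - 1 = -7)
V(P) = -P - 14*I*P (V(P) = (-7*P)*(2*I) - P = -14*I*P - P = -P - 14*I*P)
(V(6) + √(15 - 13))² = (-1*6*(1 + 14*I) + √(15 - 13))² = ((-6 - 84*I) + √2)² = (-6 + √2 - 84*I)²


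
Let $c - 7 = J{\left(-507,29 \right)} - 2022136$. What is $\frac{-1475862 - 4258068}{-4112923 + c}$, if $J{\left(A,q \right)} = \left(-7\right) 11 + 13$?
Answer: $\frac{2866965}{3067558} \approx 0.93461$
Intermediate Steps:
$J{\left(A,q \right)} = -64$ ($J{\left(A,q \right)} = -77 + 13 = -64$)
$c = -2022193$ ($c = 7 - 2022200 = -2022193$)
$\frac{-1475862 - 4258068}{-4112923 + c} = \frac{-1475862 - 4258068}{-4112923 - 2022193} = - \frac{5733930}{-6135116} = \left(-5733930\right) \left(- \frac{1}{6135116}\right) = \frac{2866965}{3067558}$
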